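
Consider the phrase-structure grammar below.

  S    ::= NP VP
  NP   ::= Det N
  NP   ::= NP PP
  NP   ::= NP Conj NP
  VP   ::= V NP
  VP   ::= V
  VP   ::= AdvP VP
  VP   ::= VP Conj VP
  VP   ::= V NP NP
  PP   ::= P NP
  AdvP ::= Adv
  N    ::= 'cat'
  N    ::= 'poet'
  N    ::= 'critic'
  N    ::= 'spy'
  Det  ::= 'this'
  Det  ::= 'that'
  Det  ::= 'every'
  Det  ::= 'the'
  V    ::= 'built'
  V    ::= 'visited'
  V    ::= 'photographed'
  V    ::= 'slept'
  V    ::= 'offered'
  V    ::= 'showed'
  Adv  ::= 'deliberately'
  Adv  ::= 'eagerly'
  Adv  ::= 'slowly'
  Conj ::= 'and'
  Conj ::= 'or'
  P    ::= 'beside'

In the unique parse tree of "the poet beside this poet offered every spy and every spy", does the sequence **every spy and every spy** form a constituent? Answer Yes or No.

Yes

[S [NP [NP [Det the] [N poet]] [PP [P beside] [NP [Det this] [N poet]]]] [VP [V offered] [NP [NP [Det every] [N spy]] [Conj and] [NP [Det every] [N spy]]]]]
The words 'every spy and every spy' are exhaustively dominated by a single NP node (built by NP → NP Conj NP), so they form a constituent.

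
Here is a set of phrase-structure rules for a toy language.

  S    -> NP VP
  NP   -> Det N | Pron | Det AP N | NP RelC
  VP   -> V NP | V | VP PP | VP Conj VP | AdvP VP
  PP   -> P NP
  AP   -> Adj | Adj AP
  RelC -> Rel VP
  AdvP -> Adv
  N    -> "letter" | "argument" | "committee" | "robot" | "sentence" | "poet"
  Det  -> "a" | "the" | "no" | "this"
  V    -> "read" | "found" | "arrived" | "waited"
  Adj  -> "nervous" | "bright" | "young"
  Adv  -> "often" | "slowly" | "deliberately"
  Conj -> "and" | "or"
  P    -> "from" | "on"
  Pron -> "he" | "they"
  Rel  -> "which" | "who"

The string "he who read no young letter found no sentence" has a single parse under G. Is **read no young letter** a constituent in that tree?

[S [NP [NP [Pron he]] [RelC [Rel who] [VP [V read] [NP [Det no] [AP [Adj young]] [N letter]]]]] [VP [V found] [NP [Det no] [N sentence]]]]
The words 'read no young letter' are exhaustively dominated by a single VP node (built by VP → V NP), so they form a constituent.

Yes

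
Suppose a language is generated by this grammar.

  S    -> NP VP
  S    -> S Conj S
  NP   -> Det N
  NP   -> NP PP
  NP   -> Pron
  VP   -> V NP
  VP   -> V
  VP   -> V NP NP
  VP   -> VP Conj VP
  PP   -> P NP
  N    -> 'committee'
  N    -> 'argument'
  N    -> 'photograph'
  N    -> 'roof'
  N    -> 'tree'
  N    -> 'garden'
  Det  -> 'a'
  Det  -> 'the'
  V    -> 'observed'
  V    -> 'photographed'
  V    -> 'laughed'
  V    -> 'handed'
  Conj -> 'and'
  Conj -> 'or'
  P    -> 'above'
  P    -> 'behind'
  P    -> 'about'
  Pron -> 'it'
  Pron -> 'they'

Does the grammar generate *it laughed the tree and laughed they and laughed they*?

[S [NP [Pron it]] [VP [VP [V laughed] [NP [Det the] [N tree]]] [Conj and] [VP [VP [V laughed] [NP [Pron they]]] [Conj and] [VP [V laughed] [NP [Pron they]]]]]]
The bracketing above is licensed at every node by one of the given productions, with S at the root.

Grammatical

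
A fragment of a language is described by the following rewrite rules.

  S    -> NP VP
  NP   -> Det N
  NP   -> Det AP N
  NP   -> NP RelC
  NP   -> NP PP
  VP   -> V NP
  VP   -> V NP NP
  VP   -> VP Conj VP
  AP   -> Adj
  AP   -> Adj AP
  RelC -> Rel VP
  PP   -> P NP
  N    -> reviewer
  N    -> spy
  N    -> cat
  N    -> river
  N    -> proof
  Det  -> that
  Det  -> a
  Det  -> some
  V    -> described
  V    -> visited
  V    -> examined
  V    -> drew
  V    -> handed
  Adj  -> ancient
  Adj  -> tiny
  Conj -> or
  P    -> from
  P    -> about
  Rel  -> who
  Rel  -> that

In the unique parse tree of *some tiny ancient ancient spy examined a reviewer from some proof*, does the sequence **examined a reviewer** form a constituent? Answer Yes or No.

[S [NP [Det some] [AP [Adj tiny] [AP [Adj ancient] [AP [Adj ancient]]]] [N spy]] [VP [V examined] [NP [NP [Det a] [N reviewer]] [PP [P from] [NP [Det some] [N proof]]]]]]
The smallest constituent containing 'examined a reviewer' is the VP spanning 'examined a reviewer from some proof'; no single node in the tree dominates exactly the given words.

No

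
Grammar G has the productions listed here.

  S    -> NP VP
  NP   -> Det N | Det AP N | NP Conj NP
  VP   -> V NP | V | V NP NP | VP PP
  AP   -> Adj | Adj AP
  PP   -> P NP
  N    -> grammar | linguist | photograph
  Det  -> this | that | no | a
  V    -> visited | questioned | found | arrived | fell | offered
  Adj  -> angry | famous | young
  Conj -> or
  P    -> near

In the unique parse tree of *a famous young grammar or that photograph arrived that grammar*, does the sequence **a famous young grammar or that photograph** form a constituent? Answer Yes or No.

[S [NP [NP [Det a] [AP [Adj famous] [AP [Adj young]]] [N grammar]] [Conj or] [NP [Det that] [N photograph]]] [VP [V arrived] [NP [Det that] [N grammar]]]]
The words 'a famous young grammar or that photograph' are exhaustively dominated by a single NP node (built by NP → NP Conj NP), so they form a constituent.

Yes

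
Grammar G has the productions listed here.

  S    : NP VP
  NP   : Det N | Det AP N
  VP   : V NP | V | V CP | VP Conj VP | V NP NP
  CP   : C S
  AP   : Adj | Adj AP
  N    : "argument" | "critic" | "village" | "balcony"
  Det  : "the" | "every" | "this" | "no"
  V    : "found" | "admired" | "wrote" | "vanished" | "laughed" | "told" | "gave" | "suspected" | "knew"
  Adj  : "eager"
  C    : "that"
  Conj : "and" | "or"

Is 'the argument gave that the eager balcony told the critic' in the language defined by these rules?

S
  NP
    Det: the
    N: argument
  VP
    V: gave
    CP
      C: that
      S
        NP
          Det: the
          AP
            Adj: eager
          N: balcony
        VP
          V: told
          NP
            Det: the
            N: critic
Every word is introduced by a lexical rule and the phrasal rules combine the resulting categories into a single S.

Grammatical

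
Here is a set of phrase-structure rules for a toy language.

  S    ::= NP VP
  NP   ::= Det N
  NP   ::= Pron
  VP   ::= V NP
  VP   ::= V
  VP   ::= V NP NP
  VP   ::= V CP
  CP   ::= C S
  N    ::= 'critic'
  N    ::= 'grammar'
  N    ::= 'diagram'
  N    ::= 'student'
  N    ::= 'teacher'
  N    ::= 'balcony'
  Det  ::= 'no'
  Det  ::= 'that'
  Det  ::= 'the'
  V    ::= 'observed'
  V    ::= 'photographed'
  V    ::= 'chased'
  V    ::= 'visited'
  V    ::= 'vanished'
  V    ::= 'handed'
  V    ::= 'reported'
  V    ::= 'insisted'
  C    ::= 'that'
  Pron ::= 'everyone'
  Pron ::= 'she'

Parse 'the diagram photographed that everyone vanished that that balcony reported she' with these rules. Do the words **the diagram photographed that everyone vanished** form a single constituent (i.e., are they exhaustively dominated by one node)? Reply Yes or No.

[S [NP [Det the] [N diagram]] [VP [V photographed] [CP [C that] [S [NP [Pron everyone]] [VP [V vanished] [CP [C that] [S [NP [Det that] [N balcony]] [VP [V reported] [NP [Pron she]]]]]]]]]]
The smallest constituent containing 'the diagram photographed that everyone vanished' is the S spanning 'the diagram photographed that everyone vanished that that balcony reported she'; no single node in the tree dominates exactly the given words.

No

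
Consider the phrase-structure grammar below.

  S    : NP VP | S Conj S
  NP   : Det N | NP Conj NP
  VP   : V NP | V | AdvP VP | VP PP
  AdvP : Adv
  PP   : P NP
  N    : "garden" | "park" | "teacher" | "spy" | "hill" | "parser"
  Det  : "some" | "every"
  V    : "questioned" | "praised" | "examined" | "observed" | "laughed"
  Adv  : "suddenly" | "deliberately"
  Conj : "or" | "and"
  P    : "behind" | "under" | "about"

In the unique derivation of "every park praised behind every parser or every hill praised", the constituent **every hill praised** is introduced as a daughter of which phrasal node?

[S [S [NP [Det every] [N park]] [VP [VP [V praised]] [PP [P behind] [NP [Det every] [N parser]]]]] [Conj or] [S [NP [Det every] [N hill]] [VP [V praised]]]]
The span 'every hill praised' is the S node built by S → NP VP.
Its mother is the S built by S → S Conj S.

S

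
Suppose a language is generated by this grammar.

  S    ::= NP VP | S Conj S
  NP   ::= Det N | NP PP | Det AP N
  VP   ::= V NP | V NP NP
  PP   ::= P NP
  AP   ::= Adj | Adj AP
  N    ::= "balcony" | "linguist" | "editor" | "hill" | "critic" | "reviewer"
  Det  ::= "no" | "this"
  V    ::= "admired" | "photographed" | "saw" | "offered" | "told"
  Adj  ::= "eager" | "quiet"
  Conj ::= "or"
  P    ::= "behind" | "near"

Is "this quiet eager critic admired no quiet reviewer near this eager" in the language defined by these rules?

For S → NP VP, the only prefix that parses as NP is 'this quiet eager critic', but the remainder 'admired no quiet reviewer near this eager' is not a VP under these rules. The alternative S rule S → S Conj S likewise has no satisfying split.

Ungrammatical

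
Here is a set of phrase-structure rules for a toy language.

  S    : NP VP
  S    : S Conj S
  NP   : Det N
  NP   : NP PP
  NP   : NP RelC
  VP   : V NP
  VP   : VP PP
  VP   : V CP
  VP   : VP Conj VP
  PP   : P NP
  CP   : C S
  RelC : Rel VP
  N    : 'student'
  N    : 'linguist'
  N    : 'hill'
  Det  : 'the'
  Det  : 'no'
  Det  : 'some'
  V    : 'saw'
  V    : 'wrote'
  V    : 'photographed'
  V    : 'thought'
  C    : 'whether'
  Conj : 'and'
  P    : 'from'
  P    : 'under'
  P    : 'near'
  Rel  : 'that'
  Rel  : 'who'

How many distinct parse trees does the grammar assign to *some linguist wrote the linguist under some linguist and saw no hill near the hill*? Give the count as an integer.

6

Two of the 6 distinct bracketings:
[S [NP [Det some] [N linguist]] [VP [VP [VP [V wrote] [NP [NP [Det the] [N linguist]] [PP [P under] [NP [Det some] [N linguist]]]]] [Conj and] [VP [V saw] [NP [Det no] [N hill]]]] [PP [P near] [NP [Det the] [N hill]]]]]
[S [NP [Det some] [N linguist]] [VP [VP [VP [VP [V wrote] [NP [Det the] [N linguist]]] [PP [P under] [NP [Det some] [N linguist]]]] [Conj and] [VP [V saw] [NP [Det no] [N hill]]]] [PP [P near] [NP [Det the] [N hill]]]]]
The difference turns on whether NP → NP PP is used at the relevant span, versus an alternative expansion of NP.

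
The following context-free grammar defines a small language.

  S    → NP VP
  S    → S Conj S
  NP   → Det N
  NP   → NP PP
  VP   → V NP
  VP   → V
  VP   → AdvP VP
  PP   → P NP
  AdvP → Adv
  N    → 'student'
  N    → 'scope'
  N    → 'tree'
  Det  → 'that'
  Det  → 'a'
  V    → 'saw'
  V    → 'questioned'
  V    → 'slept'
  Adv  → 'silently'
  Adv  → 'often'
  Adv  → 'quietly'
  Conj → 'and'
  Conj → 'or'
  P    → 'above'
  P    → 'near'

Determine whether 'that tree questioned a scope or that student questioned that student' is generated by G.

[S [S [NP [Det that] [N tree]] [VP [V questioned] [NP [Det a] [N scope]]]] [Conj or] [S [NP [Det that] [N student]] [VP [V questioned] [NP [Det that] [N student]]]]]
Every word is introduced by a lexical rule and the phrasal rules combine the resulting categories into a single S.

Grammatical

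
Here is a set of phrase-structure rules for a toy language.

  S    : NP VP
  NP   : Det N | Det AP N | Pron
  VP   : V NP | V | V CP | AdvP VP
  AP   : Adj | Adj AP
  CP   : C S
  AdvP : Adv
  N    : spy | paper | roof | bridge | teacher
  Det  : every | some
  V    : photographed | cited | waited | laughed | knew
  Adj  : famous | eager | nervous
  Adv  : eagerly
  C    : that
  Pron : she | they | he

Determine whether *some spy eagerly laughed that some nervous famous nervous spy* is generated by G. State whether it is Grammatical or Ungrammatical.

For S → NP VP, the only prefix that parses as NP is 'some spy', but the remainder 'eagerly laughed that some nervous famous nervous spy' is not a VP under these rules.

Ungrammatical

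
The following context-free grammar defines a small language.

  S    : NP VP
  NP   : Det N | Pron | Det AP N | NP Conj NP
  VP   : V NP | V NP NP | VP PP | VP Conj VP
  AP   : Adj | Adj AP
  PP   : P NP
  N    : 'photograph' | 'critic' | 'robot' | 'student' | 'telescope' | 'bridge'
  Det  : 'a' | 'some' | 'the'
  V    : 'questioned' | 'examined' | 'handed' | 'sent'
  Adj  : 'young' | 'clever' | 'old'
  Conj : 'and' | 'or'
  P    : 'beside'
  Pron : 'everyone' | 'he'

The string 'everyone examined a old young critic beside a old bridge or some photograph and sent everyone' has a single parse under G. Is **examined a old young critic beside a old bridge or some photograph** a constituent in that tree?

Yes

[S [NP [Pron everyone]] [VP [VP [VP [V examined] [NP [Det a] [AP [Adj old] [AP [Adj young]]] [N critic]]] [PP [P beside] [NP [NP [Det a] [AP [Adj old]] [N bridge]] [Conj or] [NP [Det some] [N photograph]]]]] [Conj and] [VP [V sent] [NP [Pron everyone]]]]]
The words 'examined a old young critic beside a old bridge or some photograph' are exhaustively dominated by a single VP node (built by VP → VP PP), so they form a constituent.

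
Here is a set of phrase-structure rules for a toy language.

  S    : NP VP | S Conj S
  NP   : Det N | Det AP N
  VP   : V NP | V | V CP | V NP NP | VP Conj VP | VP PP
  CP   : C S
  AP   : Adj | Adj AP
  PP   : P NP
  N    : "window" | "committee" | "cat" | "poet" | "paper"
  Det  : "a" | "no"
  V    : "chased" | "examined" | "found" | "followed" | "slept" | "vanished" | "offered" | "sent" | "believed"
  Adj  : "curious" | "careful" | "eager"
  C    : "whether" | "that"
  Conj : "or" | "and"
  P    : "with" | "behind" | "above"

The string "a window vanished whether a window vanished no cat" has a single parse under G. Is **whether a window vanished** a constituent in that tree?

[S [NP [Det a] [N window]] [VP [V vanished] [CP [C whether] [S [NP [Det a] [N window]] [VP [V vanished] [NP [Det no] [N cat]]]]]]]
The smallest constituent containing 'whether a window vanished' is the CP spanning 'whether a window vanished no cat'; no single node in the tree dominates exactly the given words.

No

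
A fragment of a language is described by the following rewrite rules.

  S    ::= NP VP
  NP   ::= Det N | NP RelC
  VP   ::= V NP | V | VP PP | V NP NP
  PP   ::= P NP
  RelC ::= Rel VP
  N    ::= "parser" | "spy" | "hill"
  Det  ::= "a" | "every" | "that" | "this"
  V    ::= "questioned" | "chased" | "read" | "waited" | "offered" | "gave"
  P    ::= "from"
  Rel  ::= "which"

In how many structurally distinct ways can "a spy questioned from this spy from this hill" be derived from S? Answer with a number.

1

[S [NP [Det a] [N spy]] [VP [VP [VP [V questioned]] [PP [P from] [NP [Det this] [N spy]]]] [PP [P from] [NP [Det this] [N hill]]]]]
No rule offers an alternative attachment or grouping for any span, so this is the only derivation.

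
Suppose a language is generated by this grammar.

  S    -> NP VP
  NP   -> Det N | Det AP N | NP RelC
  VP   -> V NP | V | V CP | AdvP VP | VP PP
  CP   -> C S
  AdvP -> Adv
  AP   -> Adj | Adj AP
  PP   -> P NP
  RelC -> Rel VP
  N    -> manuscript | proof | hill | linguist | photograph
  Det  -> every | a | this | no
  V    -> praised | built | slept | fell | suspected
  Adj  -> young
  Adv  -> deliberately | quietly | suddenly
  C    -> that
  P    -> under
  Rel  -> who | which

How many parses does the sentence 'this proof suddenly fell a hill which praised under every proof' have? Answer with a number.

3

Two of the 3 distinct bracketings:
[S [NP [Det this] [N proof]] [VP [AdvP [Adv suddenly]] [VP [V fell] [NP [NP [Det a] [N hill]] [RelC [Rel which] [VP [VP [V praised]] [PP [P under] [NP [Det every] [N proof]]]]]]]]]
[S [NP [Det this] [N proof]] [VP [AdvP [Adv suddenly]] [VP [VP [V fell] [NP [NP [Det a] [N hill]] [RelC [Rel which] [VP [V praised]]]]] [PP [P under] [NP [Det every] [N proof]]]]]]
The trees differ in how a recursive rule is bracketed over the same span.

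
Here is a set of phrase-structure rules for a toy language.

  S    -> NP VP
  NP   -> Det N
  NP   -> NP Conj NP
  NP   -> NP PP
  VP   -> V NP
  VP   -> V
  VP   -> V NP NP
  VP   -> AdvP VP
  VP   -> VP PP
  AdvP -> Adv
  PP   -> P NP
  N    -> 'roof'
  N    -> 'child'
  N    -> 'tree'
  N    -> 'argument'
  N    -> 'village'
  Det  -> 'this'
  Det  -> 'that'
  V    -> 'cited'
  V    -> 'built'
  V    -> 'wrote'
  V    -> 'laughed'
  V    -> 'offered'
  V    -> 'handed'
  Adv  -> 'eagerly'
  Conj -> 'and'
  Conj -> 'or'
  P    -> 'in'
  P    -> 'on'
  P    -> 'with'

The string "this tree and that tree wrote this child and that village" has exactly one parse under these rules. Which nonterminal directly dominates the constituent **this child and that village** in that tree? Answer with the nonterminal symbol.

VP

S
  NP
    NP
      Det: this
      N: tree
    Conj: and
    NP
      Det: that
      N: tree
  VP
    V: wrote
    NP
      NP
        Det: this
        N: child
      Conj: and
      NP
        Det: that
        N: village
The span 'this child and that village' is the NP node built by NP → NP Conj NP.
Its mother is the VP built by VP → V NP.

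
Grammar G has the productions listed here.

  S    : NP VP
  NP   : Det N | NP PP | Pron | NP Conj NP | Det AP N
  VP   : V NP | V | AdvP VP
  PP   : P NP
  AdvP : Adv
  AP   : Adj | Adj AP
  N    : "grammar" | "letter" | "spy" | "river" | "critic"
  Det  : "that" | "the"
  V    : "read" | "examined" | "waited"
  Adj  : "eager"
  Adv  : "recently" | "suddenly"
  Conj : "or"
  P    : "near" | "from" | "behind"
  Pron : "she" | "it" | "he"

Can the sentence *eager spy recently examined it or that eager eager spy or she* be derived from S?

Ungrammatical

For S → NP VP, no prefix of the string parses as an NP.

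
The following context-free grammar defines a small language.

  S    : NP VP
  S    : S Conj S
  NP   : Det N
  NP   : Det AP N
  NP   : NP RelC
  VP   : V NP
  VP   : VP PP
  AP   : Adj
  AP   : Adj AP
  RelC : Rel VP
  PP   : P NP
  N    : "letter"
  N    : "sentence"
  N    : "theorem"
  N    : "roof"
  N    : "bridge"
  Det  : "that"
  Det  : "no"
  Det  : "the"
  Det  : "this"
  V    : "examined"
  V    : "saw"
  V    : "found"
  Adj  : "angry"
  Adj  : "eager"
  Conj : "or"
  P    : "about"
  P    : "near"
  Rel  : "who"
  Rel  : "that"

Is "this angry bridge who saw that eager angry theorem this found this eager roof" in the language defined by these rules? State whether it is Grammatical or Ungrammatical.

An N word can never sit immediately before a Det word in any string this grammar generates, so the substring 'theorem this' rules out a derivation.

Ungrammatical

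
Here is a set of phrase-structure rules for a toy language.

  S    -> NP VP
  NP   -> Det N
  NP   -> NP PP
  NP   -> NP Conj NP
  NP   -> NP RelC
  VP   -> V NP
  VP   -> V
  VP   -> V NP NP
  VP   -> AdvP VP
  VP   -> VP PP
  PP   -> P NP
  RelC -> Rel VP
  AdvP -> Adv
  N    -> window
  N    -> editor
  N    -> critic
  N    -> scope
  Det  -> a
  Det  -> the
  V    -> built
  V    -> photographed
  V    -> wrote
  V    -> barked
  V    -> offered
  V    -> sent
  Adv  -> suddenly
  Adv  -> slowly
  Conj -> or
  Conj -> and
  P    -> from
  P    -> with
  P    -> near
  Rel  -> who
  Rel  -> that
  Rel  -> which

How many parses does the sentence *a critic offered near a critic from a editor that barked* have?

Two of the 3 distinct bracketings:
[S [NP [Det a] [N critic]] [VP [VP [V offered]] [PP [P near] [NP [NP [Det a] [N critic]] [PP [P from] [NP [NP [Det a] [N editor]] [RelC [Rel that] [VP [V barked]]]]]]]]]
[S [NP [Det a] [N critic]] [VP [VP [V offered]] [PP [P near] [NP [NP [NP [Det a] [N critic]] [PP [P from] [NP [Det a] [N editor]]]] [RelC [Rel that] [VP [V barked]]]]]]]
The trees differ in how a recursive rule is bracketed over the same span.

3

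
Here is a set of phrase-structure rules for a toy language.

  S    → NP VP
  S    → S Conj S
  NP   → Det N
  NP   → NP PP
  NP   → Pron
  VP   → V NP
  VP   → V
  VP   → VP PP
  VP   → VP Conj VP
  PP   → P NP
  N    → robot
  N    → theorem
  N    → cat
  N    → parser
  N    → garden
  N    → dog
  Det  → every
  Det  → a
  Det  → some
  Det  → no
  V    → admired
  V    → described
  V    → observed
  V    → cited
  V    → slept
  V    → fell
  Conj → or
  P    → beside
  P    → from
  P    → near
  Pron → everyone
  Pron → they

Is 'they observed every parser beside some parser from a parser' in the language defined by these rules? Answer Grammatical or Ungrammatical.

Grammatical

[S [NP [Pron they]] [VP [V observed] [NP [NP [Det every] [N parser]] [PP [P beside] [NP [NP [Det some] [N parser]] [PP [P from] [NP [Det a] [N parser]]]]]]]]
Every word is introduced by a lexical rule and the phrasal rules combine the resulting categories into a single S.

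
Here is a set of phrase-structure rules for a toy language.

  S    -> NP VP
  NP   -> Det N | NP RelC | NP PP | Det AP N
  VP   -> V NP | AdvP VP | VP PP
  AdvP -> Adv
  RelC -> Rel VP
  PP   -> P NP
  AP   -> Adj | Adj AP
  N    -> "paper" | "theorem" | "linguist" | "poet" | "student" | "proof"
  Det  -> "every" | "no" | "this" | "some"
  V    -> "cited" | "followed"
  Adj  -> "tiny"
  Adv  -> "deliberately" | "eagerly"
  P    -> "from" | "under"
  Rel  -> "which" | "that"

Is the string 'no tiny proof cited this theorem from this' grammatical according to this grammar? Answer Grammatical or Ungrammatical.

For S → NP VP, the only prefix that parses as NP is 'no tiny proof', but the remainder 'cited this theorem from this' is not a VP under these rules.

Ungrammatical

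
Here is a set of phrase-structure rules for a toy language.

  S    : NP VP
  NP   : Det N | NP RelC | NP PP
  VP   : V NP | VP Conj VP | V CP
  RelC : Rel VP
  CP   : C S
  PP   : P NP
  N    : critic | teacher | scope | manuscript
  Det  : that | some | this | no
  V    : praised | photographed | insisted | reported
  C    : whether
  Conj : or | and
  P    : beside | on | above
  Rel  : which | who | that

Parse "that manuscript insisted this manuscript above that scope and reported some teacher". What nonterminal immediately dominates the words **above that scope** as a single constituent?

PP

[S [NP [Det that] [N manuscript]] [VP [VP [V insisted] [NP [NP [Det this] [N manuscript]] [PP [P above] [NP [Det that] [N scope]]]]] [Conj and] [VP [V reported] [NP [Det some] [N teacher]]]]]
The span 'above that scope' is the PP node built by PP → P NP.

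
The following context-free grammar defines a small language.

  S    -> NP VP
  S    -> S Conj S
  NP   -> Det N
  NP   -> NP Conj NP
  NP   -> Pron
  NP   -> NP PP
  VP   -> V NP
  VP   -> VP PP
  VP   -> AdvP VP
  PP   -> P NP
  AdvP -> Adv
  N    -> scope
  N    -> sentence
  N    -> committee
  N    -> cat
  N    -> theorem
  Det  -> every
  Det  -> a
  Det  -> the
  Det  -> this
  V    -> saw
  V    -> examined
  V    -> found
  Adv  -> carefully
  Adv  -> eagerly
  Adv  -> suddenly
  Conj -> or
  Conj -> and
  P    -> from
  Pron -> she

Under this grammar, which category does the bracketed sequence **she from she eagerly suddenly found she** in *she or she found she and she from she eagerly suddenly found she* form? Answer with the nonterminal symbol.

S

[S [S [NP [NP [Pron she]] [Conj or] [NP [Pron she]]] [VP [V found] [NP [Pron she]]]] [Conj and] [S [NP [NP [Pron she]] [PP [P from] [NP [Pron she]]]] [VP [AdvP [Adv eagerly]] [VP [AdvP [Adv suddenly]] [VP [V found] [NP [Pron she]]]]]]]
The span 'she from she eagerly suddenly found she' is the S node built by S → NP VP.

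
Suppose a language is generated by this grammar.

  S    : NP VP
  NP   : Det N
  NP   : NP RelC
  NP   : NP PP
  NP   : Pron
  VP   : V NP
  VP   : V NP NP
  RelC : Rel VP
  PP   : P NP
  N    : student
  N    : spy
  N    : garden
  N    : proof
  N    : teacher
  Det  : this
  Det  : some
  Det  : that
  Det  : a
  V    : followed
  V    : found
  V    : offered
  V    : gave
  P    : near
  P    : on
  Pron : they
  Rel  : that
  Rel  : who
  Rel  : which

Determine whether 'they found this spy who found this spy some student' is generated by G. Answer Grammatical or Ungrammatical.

Grammatical

[S [NP [Pron they]] [VP [V found] [NP [NP [Det this] [N spy]] [RelC [Rel who] [VP [V found] [NP [Det this] [N spy]] [NP [Det some] [N student]]]]]]]
Each bracket corresponds to one application of a listed rule, so the string is derivable from S.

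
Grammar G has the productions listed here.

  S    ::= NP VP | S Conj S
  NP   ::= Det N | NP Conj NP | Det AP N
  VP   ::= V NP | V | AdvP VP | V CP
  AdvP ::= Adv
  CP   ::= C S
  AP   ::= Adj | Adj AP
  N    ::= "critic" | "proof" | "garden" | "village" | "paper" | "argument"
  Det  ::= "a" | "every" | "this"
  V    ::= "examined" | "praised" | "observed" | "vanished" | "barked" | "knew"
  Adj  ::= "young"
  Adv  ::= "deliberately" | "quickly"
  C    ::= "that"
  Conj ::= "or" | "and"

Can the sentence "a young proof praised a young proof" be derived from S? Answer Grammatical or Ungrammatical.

Grammatical

S
  NP
    Det: a
    AP
      Adj: young
    N: proof
  VP
    V: praised
    NP
      Det: a
      AP
        Adj: young
      N: proof
Every word is introduced by a lexical rule and the phrasal rules combine the resulting categories into a single S.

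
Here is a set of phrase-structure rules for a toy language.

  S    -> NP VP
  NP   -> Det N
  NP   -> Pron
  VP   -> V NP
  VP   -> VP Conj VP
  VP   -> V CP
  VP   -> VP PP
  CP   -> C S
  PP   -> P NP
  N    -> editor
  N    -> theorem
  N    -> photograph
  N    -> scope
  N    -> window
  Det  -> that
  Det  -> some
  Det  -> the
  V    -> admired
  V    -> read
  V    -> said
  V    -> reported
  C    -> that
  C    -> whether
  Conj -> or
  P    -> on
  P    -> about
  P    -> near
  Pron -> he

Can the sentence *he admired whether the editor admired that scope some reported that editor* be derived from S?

Ungrammatical

An N word can never sit immediately before a Det word in any string this grammar generates, so the substring 'scope some' rules out a derivation.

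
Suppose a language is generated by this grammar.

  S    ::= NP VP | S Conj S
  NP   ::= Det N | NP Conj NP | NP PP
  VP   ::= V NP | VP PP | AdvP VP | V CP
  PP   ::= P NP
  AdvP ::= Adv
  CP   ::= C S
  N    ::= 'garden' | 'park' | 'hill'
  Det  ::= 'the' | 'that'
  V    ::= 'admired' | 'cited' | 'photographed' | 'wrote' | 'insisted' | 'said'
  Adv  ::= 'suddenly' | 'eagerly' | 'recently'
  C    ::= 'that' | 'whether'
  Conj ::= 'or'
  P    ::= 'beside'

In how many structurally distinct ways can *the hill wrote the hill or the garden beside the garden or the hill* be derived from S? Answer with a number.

Two of the 6 distinct bracketings:
[S [NP [Det the] [N hill]] [VP [V wrote] [NP [NP [Det the] [N hill]] [Conj or] [NP [NP [NP [Det the] [N garden]] [PP [P beside] [NP [Det the] [N garden]]]] [Conj or] [NP [Det the] [N hill]]]]]]
[S [NP [Det the] [N hill]] [VP [V wrote] [NP [NP [Det the] [N hill]] [Conj or] [NP [NP [Det the] [N garden]] [PP [P beside] [NP [NP [Det the] [N garden]] [Conj or] [NP [Det the] [N hill]]]]]]]]
The trees differ in how a recursive rule is bracketed over the same span.

6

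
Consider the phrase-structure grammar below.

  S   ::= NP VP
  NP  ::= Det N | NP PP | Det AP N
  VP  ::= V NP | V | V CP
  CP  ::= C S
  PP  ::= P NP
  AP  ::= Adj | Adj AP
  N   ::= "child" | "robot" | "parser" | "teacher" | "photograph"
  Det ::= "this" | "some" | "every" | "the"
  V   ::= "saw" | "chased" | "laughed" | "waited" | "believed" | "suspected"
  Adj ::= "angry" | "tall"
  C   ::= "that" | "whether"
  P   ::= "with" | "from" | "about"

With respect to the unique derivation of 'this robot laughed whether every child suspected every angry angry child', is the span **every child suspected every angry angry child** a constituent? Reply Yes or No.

Yes

[S [NP [Det this] [N robot]] [VP [V laughed] [CP [C whether] [S [NP [Det every] [N child]] [VP [V suspected] [NP [Det every] [AP [Adj angry] [AP [Adj angry]]] [N child]]]]]]]
The words 'every child suspected every angry angry child' are exhaustively dominated by a single S node (built by S → NP VP), so they form a constituent.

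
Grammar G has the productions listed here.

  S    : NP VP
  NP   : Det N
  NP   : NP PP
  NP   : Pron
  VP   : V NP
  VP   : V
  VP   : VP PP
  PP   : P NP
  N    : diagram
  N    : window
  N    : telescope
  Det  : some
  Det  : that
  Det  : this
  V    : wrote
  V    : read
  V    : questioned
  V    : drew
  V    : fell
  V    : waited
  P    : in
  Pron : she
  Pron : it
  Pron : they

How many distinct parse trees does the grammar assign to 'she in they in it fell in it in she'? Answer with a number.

Two of the 4 distinct bracketings:
[S [NP [NP [Pron she]] [PP [P in] [NP [NP [Pron they]] [PP [P in] [NP [Pron it]]]]]] [VP [VP [V fell]] [PP [P in] [NP [NP [Pron it]] [PP [P in] [NP [Pron she]]]]]]]
[S [NP [NP [Pron she]] [PP [P in] [NP [NP [Pron they]] [PP [P in] [NP [Pron it]]]]]] [VP [VP [VP [V fell]] [PP [P in] [NP [Pron it]]]] [PP [P in] [NP [Pron she]]]]]
The trees differ in how a recursive rule is bracketed over the same span.

4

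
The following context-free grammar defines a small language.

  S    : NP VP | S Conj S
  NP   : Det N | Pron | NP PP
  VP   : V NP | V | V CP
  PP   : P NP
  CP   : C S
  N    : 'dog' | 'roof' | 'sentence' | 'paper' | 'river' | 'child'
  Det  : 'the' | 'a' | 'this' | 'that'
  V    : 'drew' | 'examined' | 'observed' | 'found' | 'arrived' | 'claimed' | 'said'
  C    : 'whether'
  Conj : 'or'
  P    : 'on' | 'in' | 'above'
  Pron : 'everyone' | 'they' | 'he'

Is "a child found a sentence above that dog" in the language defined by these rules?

[S [NP [Det a] [N child]] [VP [V found] [NP [NP [Det a] [N sentence]] [PP [P above] [NP [Det that] [N dog]]]]]]
Each bracket corresponds to one application of a listed rule, so the string is derivable from S.

Grammatical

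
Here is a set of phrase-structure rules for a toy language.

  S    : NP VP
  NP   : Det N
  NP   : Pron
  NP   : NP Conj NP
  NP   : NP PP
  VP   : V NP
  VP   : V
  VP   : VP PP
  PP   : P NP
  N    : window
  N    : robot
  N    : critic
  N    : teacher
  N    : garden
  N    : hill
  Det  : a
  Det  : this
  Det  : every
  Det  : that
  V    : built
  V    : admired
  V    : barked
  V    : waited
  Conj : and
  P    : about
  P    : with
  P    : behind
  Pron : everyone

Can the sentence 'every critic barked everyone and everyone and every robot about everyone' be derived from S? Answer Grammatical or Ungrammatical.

Grammatical

S
  NP
    Det: every
    N: critic
  VP
    V: barked
    NP
      NP
        Pron: everyone
      Conj: and
      NP
        NP
          Pron: everyone
        Conj: and
        NP
          NP
            Det: every
            N: robot
          PP
            P: about
            NP
              Pron: everyone
The bracketing above is licensed at every node by one of the given productions, with S at the root.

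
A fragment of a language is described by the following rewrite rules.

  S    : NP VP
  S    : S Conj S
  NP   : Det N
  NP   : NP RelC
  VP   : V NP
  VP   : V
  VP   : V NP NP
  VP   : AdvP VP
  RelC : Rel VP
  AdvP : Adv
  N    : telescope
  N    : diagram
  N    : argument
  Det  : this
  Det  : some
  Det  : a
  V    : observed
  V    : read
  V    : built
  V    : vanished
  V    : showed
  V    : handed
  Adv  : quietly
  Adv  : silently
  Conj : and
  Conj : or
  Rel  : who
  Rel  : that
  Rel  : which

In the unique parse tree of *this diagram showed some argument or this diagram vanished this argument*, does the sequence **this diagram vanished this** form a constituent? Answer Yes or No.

No

[S [S [NP [Det this] [N diagram]] [VP [V showed] [NP [Det some] [N argument]]]] [Conj or] [S [NP [Det this] [N diagram]] [VP [V vanished] [NP [Det this] [N argument]]]]]
The smallest constituent containing 'this diagram vanished this' is the S spanning 'this diagram vanished this argument'; no single node in the tree dominates exactly the given words.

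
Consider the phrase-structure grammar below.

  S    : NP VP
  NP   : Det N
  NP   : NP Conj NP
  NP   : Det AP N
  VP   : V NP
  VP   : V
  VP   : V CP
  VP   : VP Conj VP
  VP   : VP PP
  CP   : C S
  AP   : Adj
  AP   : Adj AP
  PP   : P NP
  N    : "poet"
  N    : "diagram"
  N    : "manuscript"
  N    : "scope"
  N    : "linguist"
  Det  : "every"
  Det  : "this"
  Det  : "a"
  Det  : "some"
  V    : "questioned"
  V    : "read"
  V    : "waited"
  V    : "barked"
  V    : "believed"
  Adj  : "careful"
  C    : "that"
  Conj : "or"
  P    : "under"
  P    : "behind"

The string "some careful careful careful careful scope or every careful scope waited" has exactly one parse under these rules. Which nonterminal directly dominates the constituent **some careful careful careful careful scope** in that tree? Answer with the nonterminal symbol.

NP

S
  NP
    NP
      Det: some
      AP
        Adj: careful
        AP
          Adj: careful
          AP
            Adj: careful
            AP
              Adj: careful
      N: scope
    Conj: or
    NP
      Det: every
      AP
        Adj: careful
      N: scope
  VP
    V: waited
The span 'some careful careful careful careful scope' is the NP node built by NP → Det AP N.
Its mother is the NP built by NP → NP Conj NP.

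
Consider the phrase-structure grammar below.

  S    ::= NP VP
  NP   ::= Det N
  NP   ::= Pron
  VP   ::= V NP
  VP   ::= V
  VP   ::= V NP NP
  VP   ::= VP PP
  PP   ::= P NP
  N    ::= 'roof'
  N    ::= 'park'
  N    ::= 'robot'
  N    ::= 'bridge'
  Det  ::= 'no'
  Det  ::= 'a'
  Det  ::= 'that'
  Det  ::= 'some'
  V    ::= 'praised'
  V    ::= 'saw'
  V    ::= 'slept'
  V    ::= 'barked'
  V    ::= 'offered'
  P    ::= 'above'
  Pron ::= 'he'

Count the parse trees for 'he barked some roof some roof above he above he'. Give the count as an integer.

1

[S [NP [Pron he]] [VP [VP [VP [V barked] [NP [Det some] [N roof]] [NP [Det some] [N roof]]] [PP [P above] [NP [Pron he]]]] [PP [P above] [NP [Pron he]]]]]
No rule offers an alternative attachment or grouping for any span, so this is the only derivation.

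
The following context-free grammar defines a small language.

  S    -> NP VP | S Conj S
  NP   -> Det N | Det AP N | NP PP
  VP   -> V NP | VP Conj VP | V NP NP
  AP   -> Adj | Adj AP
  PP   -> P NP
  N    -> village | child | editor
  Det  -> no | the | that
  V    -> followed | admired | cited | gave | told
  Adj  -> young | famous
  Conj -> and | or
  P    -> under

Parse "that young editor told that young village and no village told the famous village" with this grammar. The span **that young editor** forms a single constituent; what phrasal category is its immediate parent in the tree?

S

S
  S
    NP
      Det: that
      AP
        Adj: young
      N: editor
    VP
      V: told
      NP
        Det: that
        AP
          Adj: young
        N: village
  Conj: and
  S
    NP
      Det: no
      N: village
    VP
      V: told
      NP
        Det: the
        AP
          Adj: famous
        N: village
The span 'that young editor' is the NP node built by NP → Det AP N.
Its mother is the S built by S → NP VP.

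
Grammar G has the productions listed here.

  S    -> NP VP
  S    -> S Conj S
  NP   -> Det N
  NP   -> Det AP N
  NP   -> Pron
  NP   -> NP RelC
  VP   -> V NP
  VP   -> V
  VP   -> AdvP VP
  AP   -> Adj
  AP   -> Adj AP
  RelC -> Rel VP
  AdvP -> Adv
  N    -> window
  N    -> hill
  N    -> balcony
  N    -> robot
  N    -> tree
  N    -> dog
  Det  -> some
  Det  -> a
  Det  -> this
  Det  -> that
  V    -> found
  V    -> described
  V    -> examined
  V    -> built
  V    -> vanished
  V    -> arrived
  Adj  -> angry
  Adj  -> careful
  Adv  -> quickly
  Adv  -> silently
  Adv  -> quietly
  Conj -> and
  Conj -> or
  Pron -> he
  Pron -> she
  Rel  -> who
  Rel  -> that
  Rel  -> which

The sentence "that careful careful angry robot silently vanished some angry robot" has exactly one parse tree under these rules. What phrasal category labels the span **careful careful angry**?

AP

S
  NP
    Det: that
    AP
      Adj: careful
      AP
        Adj: careful
        AP
          Adj: angry
    N: robot
  VP
    AdvP
      Adv: silently
    VP
      V: vanished
      NP
        Det: some
        AP
          Adj: angry
        N: robot
The span 'careful careful angry' is the AP node built by AP → Adj AP.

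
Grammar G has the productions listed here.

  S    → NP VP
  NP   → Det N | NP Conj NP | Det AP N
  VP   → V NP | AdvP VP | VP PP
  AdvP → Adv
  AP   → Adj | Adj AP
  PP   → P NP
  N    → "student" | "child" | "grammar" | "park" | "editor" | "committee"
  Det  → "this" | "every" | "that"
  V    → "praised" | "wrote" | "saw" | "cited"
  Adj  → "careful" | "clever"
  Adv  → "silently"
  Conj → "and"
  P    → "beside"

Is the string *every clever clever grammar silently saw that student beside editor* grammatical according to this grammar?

Ungrammatical

A P word can never sit immediately before an N word in any string this grammar generates, so the substring 'beside editor' rules out a derivation.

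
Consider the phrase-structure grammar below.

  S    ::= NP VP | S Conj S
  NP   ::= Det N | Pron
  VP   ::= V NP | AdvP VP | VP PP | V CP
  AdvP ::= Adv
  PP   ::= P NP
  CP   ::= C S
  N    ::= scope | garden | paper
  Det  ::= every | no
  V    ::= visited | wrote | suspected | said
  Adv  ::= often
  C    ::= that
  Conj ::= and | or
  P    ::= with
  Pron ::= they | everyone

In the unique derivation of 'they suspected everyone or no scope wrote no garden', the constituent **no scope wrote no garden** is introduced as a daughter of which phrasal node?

S

[S [S [NP [Pron they]] [VP [V suspected] [NP [Pron everyone]]]] [Conj or] [S [NP [Det no] [N scope]] [VP [V wrote] [NP [Det no] [N garden]]]]]
The span 'no scope wrote no garden' is the S node built by S → NP VP.
Its mother is the S built by S → S Conj S.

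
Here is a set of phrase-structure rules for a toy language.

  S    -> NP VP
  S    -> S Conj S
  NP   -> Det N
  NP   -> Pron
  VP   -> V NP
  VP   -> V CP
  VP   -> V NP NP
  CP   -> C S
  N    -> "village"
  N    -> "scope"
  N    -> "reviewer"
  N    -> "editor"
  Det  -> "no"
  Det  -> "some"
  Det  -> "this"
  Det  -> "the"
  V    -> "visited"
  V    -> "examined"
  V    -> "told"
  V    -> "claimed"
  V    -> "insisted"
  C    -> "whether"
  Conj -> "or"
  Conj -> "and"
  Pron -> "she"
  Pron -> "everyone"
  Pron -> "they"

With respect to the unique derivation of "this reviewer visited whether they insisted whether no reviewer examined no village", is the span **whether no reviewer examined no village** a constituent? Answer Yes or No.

[S [NP [Det this] [N reviewer]] [VP [V visited] [CP [C whether] [S [NP [Pron they]] [VP [V insisted] [CP [C whether] [S [NP [Det no] [N reviewer]] [VP [V examined] [NP [Det no] [N village]]]]]]]]]]
The words 'whether no reviewer examined no village' are exhaustively dominated by a single CP node (built by CP → C S), so they form a constituent.

Yes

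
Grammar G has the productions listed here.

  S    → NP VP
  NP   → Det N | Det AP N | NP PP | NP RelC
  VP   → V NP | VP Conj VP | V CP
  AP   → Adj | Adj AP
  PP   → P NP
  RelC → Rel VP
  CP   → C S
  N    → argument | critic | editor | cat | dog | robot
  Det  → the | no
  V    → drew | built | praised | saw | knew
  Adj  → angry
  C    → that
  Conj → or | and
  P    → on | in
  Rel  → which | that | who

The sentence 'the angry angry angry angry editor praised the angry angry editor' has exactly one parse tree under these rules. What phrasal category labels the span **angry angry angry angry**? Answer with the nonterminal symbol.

S
  NP
    Det: the
    AP
      Adj: angry
      AP
        Adj: angry
        AP
          Adj: angry
          AP
            Adj: angry
    N: editor
  VP
    V: praised
    NP
      Det: the
      AP
        Adj: angry
        AP
          Adj: angry
      N: editor
The span 'angry angry angry angry' is the AP node built by AP → Adj AP.

AP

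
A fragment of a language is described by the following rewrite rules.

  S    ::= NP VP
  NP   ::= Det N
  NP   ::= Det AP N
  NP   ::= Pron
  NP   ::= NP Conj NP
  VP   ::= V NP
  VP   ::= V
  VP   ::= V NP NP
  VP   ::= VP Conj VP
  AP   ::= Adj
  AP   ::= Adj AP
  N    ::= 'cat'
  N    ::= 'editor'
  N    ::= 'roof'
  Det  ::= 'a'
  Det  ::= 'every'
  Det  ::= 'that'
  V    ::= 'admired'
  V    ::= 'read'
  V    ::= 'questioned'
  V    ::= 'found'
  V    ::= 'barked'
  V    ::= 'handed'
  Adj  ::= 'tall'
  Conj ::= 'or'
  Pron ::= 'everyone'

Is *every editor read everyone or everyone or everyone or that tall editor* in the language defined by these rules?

Grammatical

S
  NP
    Det: every
    N: editor
  VP
    V: read
    NP
      NP
        Pron: everyone
      Conj: or
      NP
        NP
          Pron: everyone
        Conj: or
        NP
          NP
            Pron: everyone
          Conj: or
          NP
            Det: that
            AP
              Adj: tall
            N: editor
Every word is introduced by a lexical rule and the phrasal rules combine the resulting categories into a single S.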